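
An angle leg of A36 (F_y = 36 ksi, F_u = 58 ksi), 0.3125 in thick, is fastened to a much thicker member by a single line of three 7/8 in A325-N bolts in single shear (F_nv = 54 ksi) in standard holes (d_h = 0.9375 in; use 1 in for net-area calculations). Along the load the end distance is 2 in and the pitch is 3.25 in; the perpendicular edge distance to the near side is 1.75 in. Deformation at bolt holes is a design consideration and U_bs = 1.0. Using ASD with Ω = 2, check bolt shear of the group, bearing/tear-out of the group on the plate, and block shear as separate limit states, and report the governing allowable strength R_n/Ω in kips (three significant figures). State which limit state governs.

40 kips (block shear governs)

Bolt shear: A_b = π·0.875²/4 = 0.6013 in²; R_n = 54 × 0.6013 × 3 × 1 = 97.41 kips → 97.41 / 2 = 48.7 kips.
Bearing: edge l_c = 1.531, r_n = 33.3 kips; interior l_c = 2.312, r_n = 38.06 kips; R_n = 33.3 + 2·38.06 = 109.4 kips → 54.7 kips.
Block shear: A_gv = 2.656, A_nv = 1.875, A_nt = 0.3906 in²; R_n = min(0.6F_uA_nv, 0.6F_yA_gv) + U_bs·F_u·A_nt = 80.03 kips → 40 kips.
Block shear governs: 40 kips.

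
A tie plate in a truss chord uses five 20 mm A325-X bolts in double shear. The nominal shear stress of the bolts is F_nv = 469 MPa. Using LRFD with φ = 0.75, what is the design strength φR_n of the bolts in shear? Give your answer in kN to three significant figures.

A_b = π × 20² / 4 = 314.2 mm².
R_n = F_nv · A_b · n · n_s = 469 × 314.2 × 5 × 2 / 1000 = 1473 kN.
Design strength φR_n = 0.75 × 1473 = 1110 kN.

1110 kN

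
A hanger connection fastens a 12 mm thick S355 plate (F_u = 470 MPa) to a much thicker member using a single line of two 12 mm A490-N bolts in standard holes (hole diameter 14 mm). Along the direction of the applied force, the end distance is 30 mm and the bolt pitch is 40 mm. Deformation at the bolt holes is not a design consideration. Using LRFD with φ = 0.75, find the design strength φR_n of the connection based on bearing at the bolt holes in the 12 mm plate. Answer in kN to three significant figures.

298 kN

Per bolt r_n = 1.5 l_c t F_u ≤ 3.0 d t F_u; upper limit = 3.0 × 12 × 12 × 470 / 1000 = 203 kN.
Edge bolt: l_c = 30 − 14/2 = 23 mm → 1.5 × 23 × 12 × 470 / 1000 = 194.6 → r_n = 194.6 kN.
Interior bolts: l_c = 40 − 14 = 26 mm → 1.5 × 26 × 12 × 470 / 1000 = 220 → r_n = 203 kN.
R_n = 1 × 194.6 + 1 × 203 = 397.6 kN.
Design strength φR_n = 0.75 × 397.6 = 298 kN.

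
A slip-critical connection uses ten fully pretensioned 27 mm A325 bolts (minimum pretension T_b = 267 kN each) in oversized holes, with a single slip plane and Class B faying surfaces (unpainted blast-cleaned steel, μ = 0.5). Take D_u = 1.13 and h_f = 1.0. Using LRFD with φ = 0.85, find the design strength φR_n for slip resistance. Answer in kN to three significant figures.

1280 kN

R_n = μ · D_u · h_f · T_b · n_s · n_b = 0.5 × 1.13 × 1.0 × 267 × 1 × 10 = 1509 kN.
Design strength φR_n = 0.85 × 1509 = 1280 kN.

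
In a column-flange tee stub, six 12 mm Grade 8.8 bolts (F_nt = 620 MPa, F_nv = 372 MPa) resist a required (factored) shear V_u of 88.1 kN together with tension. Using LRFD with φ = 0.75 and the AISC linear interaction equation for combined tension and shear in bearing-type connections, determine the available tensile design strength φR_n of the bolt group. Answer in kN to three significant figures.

263 kN

A_b = π·12²/4 = 113.1 mm²; f_rv = 88.1 × 1000 / (6 × 113.1) = 129.8 MPa.
F'_nt = 1.3 F_nt − (F_nt / φF_nv) f_rv = 1.3·620 − (620/(0.75·372))·129.8 = 517.5 MPa, capped at F_nt → F'_nt = 517.5 MPa.
R_n = F'_nt · A_b · n = 517.5 × 113.1 × 6 / 1000 = 351.2 kN.
Design strength φR_n = 0.75 × 351.2 = 263 kN.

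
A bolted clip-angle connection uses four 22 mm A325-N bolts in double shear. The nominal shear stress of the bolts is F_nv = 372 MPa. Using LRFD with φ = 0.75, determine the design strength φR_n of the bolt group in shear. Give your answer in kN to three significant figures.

848 kN

A_b = π × 22² / 4 = 380.1 mm².
R_n = F_nv · A_b · n · n_s = 372 × 380.1 × 4 × 2 / 1000 = 1131 kN.
Design strength φR_n = 0.75 × 1131 = 848 kN.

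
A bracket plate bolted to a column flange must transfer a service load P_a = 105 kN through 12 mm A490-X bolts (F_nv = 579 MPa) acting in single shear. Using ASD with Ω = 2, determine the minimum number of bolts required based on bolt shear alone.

4 bolts

A_b = π·12²/4 = 113.1 mm².
Per-bolt allowable strength R_n/Ω = 579 × 113.1 × 1 / 1000 / 2 = 32.74 kN.
n ≥ 105 / 32.74 = 3.207 → use 4 bolts.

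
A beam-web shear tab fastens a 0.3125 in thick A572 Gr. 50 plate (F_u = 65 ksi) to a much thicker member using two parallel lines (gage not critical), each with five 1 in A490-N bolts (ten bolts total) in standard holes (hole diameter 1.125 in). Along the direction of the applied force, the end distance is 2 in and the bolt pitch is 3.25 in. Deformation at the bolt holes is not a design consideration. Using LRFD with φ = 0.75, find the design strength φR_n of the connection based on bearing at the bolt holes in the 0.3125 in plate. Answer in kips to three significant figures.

431 kips

Per bolt r_n = 1.5 l_c t F_u ≤ 3.0 d t F_u; upper limit = 3.0 × 1 × 0.3125 × 65 = 60.94 kips.
Edge bolt: l_c = 2 − 1.125/2 = 1.438 in → 1.5 × 1.438 × 0.3125 × 65 = 43.8 → r_n = 43.8 kips.
Interior bolts: l_c = 3.25 − 1.125 = 2.125 in → 1.5 × 2.125 × 0.3125 × 65 = 64.75 → r_n = 60.94 kips.
R_n = 2 × 43.8 + 8 × 60.94 = 575.1 kips.
Design strength φR_n = 0.75 × 575.1 = 431 kips.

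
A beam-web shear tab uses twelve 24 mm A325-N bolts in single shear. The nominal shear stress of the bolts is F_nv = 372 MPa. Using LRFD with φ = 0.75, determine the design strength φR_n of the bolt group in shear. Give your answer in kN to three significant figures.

1510 kN

A_b = π × 24² / 4 = 452.4 mm².
R_n = F_nv · A_b · n · n_s = 372 × 452.4 × 12 × 1 / 1000 = 2019 kN.
Design strength φR_n = 0.75 × 2019 = 1510 kN.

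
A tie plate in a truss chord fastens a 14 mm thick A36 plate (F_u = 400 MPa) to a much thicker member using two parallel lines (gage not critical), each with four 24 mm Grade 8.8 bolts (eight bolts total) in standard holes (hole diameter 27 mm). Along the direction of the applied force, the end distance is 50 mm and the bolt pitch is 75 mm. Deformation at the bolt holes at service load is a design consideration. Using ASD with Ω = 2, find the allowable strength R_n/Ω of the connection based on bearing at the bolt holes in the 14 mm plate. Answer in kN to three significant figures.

1210 kN

Per bolt r_n = 1.2 l_c t F_u ≤ 2.4 d t F_u; upper limit = 2.4 × 24 × 14 × 400 / 1000 = 322.6 kN.
Edge bolt: l_c = 50 − 27/2 = 36.5 mm → 1.2 × 36.5 × 14 × 400 / 1000 = 245.3 → r_n = 245.3 kN.
Interior bolts: l_c = 75 − 27 = 48 mm → 1.2 × 48 × 14 × 400 / 1000 = 322.6 → r_n = 322.6 kN.
R_n = 2 × 245.3 + 6 × 322.6 = 2426 kN.
Allowable strength R_n/Ω = 2426 / 2 = 1210 kN.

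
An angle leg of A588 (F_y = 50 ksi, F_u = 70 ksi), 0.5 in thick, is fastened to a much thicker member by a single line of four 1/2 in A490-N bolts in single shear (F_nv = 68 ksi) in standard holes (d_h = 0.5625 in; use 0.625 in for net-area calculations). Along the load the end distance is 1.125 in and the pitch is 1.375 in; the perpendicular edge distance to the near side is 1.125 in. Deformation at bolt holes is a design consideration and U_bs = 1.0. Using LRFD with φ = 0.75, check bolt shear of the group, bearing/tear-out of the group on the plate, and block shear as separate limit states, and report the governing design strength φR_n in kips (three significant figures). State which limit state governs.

Bolt shear: A_b = π·0.5²/4 = 0.1963 in²; R_n = 68 × 0.1963 × 4 × 1 = 53.41 kips → 0.75 × 53.41 = 40.1 kips.
Bearing: edge l_c = 0.8438, r_n = 35.44 kips; interior l_c = 0.8125, r_n = 34.12 kips; R_n = 35.44 + 3·34.12 = 137.8 kips → 103 kips.
Block shear: A_gv = 2.625, A_nv = 1.531, A_nt = 0.4062 in²; R_n = min(0.6F_uA_nv, 0.6F_yA_gv) + U_bs·F_u·A_nt = 92.75 kips → 69.6 kips.
Bolt shear governs: 40.1 kips.

40.1 kips (bolt shear governs)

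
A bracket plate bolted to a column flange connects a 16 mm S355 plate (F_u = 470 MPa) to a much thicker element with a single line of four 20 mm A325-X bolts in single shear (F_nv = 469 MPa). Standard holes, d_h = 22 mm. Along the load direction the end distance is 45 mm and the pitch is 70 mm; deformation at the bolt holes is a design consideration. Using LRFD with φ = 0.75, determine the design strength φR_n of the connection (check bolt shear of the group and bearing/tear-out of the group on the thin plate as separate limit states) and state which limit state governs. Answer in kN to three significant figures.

442 kN (bolt shear governs)

Bolt shear: A_b = π·20²/4 = 314.2 mm²; R_n = 469 × 314.2 × 4 × 1 / 1000 = 589.4 kN → 0.75 × 589.4 = 442 kN.
Bearing (1.2 l_c t F_u ≤ 2.4 d t F_u): upper limit = 2.4·20·16·470 / 1000 = 361 kN.
  Edge l_c = 45 − 22/2 = 34 → r_n = 306.8 kN; interior l_c = 70 − 22 = 48 → r_n = 361 kN.
  R_n,bearing = 1·306.8 + 3·361 = 1390 kN → 0.75 × 1390 = 1040 kN.
Bolt shear governs: 442 kN.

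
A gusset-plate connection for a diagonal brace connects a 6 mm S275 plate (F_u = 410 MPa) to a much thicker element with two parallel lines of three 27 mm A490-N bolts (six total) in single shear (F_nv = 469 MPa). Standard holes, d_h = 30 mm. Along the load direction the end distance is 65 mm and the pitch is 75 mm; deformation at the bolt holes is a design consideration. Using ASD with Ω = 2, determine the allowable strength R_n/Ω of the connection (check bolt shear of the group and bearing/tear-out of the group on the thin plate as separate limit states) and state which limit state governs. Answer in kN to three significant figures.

413 kN (bearing governs)

Bolt shear: A_b = π·27²/4 = 572.6 mm²; R_n = 469 × 572.6 × 6 × 1 / 1000 = 1611 kN → 1611 / 2 = 806 kN.
Bearing (1.2 l_c t F_u ≤ 2.4 d t F_u): upper limit = 2.4·27·6·410 / 1000 = 159.4 kN.
  Edge l_c = 65 − 30/2 = 50 → r_n = 147.6 kN; interior l_c = 75 − 30 = 45 → r_n = 132.8 kN.
  R_n,bearing = 2·147.6 + 4·132.8 = 826.6 kN → 826.6 / 2 = 413 kN.
Bearing governs: 413 kN.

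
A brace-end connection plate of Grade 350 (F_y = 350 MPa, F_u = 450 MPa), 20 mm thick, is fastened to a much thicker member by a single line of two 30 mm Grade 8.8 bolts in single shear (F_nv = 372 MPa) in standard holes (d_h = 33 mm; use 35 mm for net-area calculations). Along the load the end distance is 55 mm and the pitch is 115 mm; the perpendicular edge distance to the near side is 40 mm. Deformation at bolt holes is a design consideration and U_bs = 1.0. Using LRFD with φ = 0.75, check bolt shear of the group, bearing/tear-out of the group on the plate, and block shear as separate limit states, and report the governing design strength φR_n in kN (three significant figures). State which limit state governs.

394 kN (bolt shear governs)

Bolt shear: A_b = π·30²/4 = 706.9 mm²; R_n = 372 × 706.9 × 2 × 1 / 1000 = 525.9 kN → 0.75 × 525.9 = 394 kN.
Bearing: edge l_c = 38.5, r_n = 415.8 kN; interior l_c = 82, r_n = 648 kN; R_n = 415.8 + 1·648 = 1064 kN → 798 kN.
Block shear: A_gv = 3400, A_nv = 2350, A_nt = 450 mm²; R_n = min(0.6F_uA_nv, 0.6F_yA_gv) + U_bs·F_u·A_nt = 837 kN → 628 kN.
Bolt shear governs: 394 kN.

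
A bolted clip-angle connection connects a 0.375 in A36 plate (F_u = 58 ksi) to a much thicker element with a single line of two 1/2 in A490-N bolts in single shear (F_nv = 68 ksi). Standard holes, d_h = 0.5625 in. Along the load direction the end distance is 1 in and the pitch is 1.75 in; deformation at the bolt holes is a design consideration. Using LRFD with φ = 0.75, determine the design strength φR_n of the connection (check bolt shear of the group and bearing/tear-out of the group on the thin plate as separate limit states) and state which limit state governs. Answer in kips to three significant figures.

Bolt shear: A_b = π·0.5²/4 = 0.1963 in²; R_n = 68 × 0.1963 × 2 × 1 = 26.7 kips → 0.75 × 26.7 = 20 kips.
Bearing (1.2 l_c t F_u ≤ 2.4 d t F_u): upper limit = 2.4·0.5·0.375·58 = 26.1 kips.
  Edge l_c = 1 − 0.5625/2 = 0.7188 → r_n = 18.76 kips; interior l_c = 1.75 − 0.5625 = 1.188 → r_n = 26.1 kips.
  R_n,bearing = 1·18.76 + 1·26.1 = 44.86 kips → 0.75 × 44.86 = 33.6 kips.
Bolt shear governs: 20 kips.

20 kips (bolt shear governs)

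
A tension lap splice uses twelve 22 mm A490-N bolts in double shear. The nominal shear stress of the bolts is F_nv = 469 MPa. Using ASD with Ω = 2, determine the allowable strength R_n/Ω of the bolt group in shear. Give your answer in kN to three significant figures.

A_b = π × 22² / 4 = 380.1 mm².
R_n = F_nv · A_b · n · n_s = 469 × 380.1 × 12 × 2 / 1000 = 4279 kN.
Allowable strength R_n/Ω = 4279 / 2 = 2140 kN.

2140 kN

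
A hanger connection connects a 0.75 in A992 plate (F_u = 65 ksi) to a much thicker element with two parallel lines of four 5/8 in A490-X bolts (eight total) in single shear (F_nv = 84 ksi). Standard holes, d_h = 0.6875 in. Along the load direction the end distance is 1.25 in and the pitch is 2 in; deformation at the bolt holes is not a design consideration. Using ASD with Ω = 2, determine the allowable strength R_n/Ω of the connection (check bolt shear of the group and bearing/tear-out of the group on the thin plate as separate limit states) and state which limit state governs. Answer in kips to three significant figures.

Bolt shear: A_b = π·0.625²/4 = 0.3068 in²; R_n = 84 × 0.3068 × 8 × 1 = 206.2 kips → 206.2 / 2 = 103 kips.
Bearing (1.5 l_c t F_u ≤ 3.0 d t F_u): upper limit = 3.0·0.625·0.75·65 = 91.41 kips.
  Edge l_c = 1.25 − 0.6875/2 = 0.9062 → r_n = 66.27 kips; interior l_c = 2 − 0.6875 = 1.312 → r_n = 91.41 kips.
  R_n,bearing = 2·66.27 + 6·91.41 = 681 kips → 681 / 2 = 340 kips.
Bolt shear governs: 103 kips.

103 kips (bolt shear governs)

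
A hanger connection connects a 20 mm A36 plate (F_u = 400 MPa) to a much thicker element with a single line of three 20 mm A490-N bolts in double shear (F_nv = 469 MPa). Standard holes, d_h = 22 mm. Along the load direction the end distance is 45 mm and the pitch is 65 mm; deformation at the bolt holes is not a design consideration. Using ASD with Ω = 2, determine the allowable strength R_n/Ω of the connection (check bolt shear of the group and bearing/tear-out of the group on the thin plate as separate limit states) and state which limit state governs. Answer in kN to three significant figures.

442 kN (bolt shear governs)

Bolt shear: A_b = π·20²/4 = 314.2 mm²; R_n = 469 × 314.2 × 3 × 2 / 1000 = 884 kN → 884 / 2 = 442 kN.
Bearing (1.5 l_c t F_u ≤ 3.0 d t F_u): upper limit = 3.0·20·20·400 / 1000 = 480 kN.
  Edge l_c = 45 − 22/2 = 34 → r_n = 408 kN; interior l_c = 65 − 22 = 43 → r_n = 480 kN.
  R_n,bearing = 1·408 + 2·480 = 1368 kN → 1368 / 2 = 684 kN.
Bolt shear governs: 442 kN.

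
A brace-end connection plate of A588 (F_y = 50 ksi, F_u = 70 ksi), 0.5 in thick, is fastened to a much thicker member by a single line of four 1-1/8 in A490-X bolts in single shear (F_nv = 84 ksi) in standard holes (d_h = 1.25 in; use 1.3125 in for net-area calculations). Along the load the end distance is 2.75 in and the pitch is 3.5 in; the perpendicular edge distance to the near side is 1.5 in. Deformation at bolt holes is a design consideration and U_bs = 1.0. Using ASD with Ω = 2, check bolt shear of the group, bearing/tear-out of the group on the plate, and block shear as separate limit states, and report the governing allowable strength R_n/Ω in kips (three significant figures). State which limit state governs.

Bolt shear: A_b = π·1.125²/4 = 0.994 in²; R_n = 84 × 0.994 × 4 × 1 = 334 kips → 334 / 2 = 167 kips.
Bearing: edge l_c = 2.125, r_n = 89.25 kips; interior l_c = 2.25, r_n = 94.5 kips; R_n = 89.25 + 3·94.5 = 372.7 kips → 186 kips.
Block shear: A_gv = 6.625, A_nv = 4.328, A_nt = 0.4219 in²; R_n = min(0.6F_uA_nv, 0.6F_yA_gv) + U_bs·F_u·A_nt = 211.3 kips → 106 kips.
Block shear governs: 106 kips.

106 kips (block shear governs)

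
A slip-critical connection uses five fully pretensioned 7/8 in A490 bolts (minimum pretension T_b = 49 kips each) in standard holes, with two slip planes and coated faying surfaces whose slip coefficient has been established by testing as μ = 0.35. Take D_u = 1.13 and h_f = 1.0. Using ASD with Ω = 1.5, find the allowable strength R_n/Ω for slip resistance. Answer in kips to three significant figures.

R_n = μ · D_u · h_f · T_b · n_s · n_b = 0.35 × 1.13 × 1.0 × 49 × 2 × 5 = 193.8 kips.
Allowable strength R_n/Ω = 193.8 / 1.5 = 129 kips.

129 kips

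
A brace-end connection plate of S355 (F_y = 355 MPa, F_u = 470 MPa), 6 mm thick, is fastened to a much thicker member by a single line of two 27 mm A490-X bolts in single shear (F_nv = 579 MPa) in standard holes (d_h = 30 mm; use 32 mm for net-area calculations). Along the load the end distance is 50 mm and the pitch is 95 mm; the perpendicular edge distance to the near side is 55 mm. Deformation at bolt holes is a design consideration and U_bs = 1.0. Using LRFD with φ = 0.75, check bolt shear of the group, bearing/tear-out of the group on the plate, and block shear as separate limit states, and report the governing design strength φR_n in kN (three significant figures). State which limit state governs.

206 kN (block shear governs)

Bolt shear: A_b = π·27²/4 = 572.6 mm²; R_n = 579 × 572.6 × 2 × 1 / 1000 = 663 kN → 0.75 × 663 = 497 kN.
Bearing: edge l_c = 35, r_n = 118.4 kN; interior l_c = 65, r_n = 182.7 kN; R_n = 118.4 + 1·182.7 = 301.2 kN → 226 kN.
Block shear: A_gv = 870, A_nv = 582, A_nt = 234 mm²; R_n = min(0.6F_uA_nv, 0.6F_yA_gv) + U_bs·F_u·A_nt = 274.1 kN → 206 kN.
Block shear governs: 206 kN.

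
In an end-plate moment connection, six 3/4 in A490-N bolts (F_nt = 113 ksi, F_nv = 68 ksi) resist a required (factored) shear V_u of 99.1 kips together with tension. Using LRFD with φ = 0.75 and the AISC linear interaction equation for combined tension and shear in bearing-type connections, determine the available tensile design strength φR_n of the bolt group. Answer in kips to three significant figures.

A_b = π·0.75²/4 = 0.4418 in²; f_rv = 99.1 / (6 × 0.4418) = 37.39 ksi.
F'_nt = 1.3 F_nt − (F_nt / φF_nv) f_rv = 1.3·113 − (113/(0.75·68))·37.39 = 64.06 ksi, capped at F_nt → F'_nt = 64.06 ksi.
R_n = F'_nt · A_b · n = 64.06 × 0.4418 × 6 = 169.8 kips.
Design strength φR_n = 0.75 × 169.8 = 127 kips.

127 kips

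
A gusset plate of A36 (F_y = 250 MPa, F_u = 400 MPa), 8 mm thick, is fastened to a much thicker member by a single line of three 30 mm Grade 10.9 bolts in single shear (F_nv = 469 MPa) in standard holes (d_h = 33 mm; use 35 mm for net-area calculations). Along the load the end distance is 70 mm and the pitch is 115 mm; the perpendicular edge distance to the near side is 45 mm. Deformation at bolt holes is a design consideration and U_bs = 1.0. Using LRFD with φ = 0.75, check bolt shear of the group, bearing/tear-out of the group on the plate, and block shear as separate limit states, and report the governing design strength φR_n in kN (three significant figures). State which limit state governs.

336 kN (block shear governs)

Bolt shear: A_b = π·30²/4 = 706.9 mm²; R_n = 469 × 706.9 × 3 × 1 / 1000 = 994.5 kN → 0.75 × 994.5 = 746 kN.
Bearing: edge l_c = 53.5, r_n = 205.4 kN; interior l_c = 82, r_n = 230.4 kN; R_n = 205.4 + 2·230.4 = 666.2 kN → 500 kN.
Block shear: A_gv = 2400, A_nv = 1700, A_nt = 220 mm²; R_n = min(0.6F_uA_nv, 0.6F_yA_gv) + U_bs·F_u·A_nt = 448 kN → 336 kN.
Block shear governs: 336 kN.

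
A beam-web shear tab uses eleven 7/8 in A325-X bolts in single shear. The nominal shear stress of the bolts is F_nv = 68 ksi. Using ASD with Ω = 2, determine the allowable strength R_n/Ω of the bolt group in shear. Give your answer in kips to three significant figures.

A_b = π × 0.875² / 4 = 0.6013 in².
R_n = F_nv · A_b · n · n_s = 68 × 0.6013 × 11 × 1 = 449.8 kips.
Allowable strength R_n/Ω = 449.8 / 2 = 225 kips.

225 kips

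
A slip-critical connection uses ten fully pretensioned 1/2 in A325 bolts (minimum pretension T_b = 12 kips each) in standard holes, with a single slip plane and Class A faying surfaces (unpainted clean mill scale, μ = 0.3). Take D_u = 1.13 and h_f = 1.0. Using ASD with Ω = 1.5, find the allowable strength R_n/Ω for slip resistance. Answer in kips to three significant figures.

R_n = μ · D_u · h_f · T_b · n_s · n_b = 0.3 × 1.13 × 1.0 × 12 × 1 × 10 = 40.68 kips.
Allowable strength R_n/Ω = 40.68 / 1.5 = 27.1 kips.

27.1 kips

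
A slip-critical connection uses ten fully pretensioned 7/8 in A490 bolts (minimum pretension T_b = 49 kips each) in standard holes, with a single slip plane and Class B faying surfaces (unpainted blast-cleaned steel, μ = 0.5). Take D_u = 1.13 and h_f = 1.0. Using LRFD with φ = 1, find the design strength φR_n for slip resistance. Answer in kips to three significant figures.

277 kips

R_n = μ · D_u · h_f · T_b · n_s · n_b = 0.5 × 1.13 × 1.0 × 49 × 1 × 10 = 276.8 kips.
Design strength φR_n = 1 × 276.8 = 277 kips.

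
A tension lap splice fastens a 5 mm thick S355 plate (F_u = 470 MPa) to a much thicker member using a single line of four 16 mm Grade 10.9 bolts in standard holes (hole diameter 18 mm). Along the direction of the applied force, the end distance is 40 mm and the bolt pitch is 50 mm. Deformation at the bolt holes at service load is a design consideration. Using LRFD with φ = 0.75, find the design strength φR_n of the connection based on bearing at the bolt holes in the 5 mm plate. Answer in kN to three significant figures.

Per bolt r_n = 1.2 l_c t F_u ≤ 2.4 d t F_u; upper limit = 2.4 × 16 × 5 × 470 / 1000 = 90.24 kN.
Edge bolt: l_c = 40 − 18/2 = 31 mm → 1.2 × 31 × 5 × 470 / 1000 = 87.42 → r_n = 87.42 kN.
Interior bolts: l_c = 50 − 18 = 32 mm → 1.2 × 32 × 5 × 470 / 1000 = 90.24 → r_n = 90.24 kN.
R_n = 1 × 87.42 + 3 × 90.24 = 358.1 kN.
Design strength φR_n = 0.75 × 358.1 = 269 kN.

269 kN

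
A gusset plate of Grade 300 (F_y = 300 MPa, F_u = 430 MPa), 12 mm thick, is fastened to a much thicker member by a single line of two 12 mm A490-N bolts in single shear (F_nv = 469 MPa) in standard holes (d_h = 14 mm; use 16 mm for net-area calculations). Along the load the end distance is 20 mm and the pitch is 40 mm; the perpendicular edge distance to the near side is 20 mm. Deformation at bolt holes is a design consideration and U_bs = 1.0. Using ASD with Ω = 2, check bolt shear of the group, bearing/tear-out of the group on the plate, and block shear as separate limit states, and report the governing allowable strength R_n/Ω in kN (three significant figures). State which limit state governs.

53 kN (bolt shear governs)

Bolt shear: A_b = π·12²/4 = 113.1 mm²; R_n = 469 × 113.1 × 2 × 1 / 1000 = 106.1 kN → 106.1 / 2 = 53 kN.
Bearing: edge l_c = 13, r_n = 80.5 kN; interior l_c = 26, r_n = 148.6 kN; R_n = 80.5 + 1·148.6 = 229.1 kN → 115 kN.
Block shear: A_gv = 720, A_nv = 432, A_nt = 144 mm²; R_n = min(0.6F_uA_nv, 0.6F_yA_gv) + U_bs·F_u·A_nt = 173.4 kN → 86.7 kN.
Bolt shear governs: 53 kN.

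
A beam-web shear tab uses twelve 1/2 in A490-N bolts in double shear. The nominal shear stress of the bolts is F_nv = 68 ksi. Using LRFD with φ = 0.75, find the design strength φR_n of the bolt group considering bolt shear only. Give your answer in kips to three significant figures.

240 kips

A_b = π × 0.5² / 4 = 0.1963 in².
R_n = F_nv · A_b · n · n_s = 68 × 0.1963 × 12 × 2 = 320.4 kips.
Design strength φR_n = 0.75 × 320.4 = 240 kips.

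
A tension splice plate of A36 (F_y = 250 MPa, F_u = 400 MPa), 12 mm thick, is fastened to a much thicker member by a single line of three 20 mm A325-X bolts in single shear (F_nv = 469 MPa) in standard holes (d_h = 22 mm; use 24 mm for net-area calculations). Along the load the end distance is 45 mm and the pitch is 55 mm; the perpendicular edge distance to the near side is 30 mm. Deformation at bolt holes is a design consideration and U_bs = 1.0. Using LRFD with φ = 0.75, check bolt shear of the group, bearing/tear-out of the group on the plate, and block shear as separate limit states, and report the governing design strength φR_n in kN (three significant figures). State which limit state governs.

270 kN (block shear governs)

Bolt shear: A_b = π·20²/4 = 314.2 mm²; R_n = 469 × 314.2 × 3 × 1 / 1000 = 442 kN → 0.75 × 442 = 332 kN.
Bearing: edge l_c = 34, r_n = 195.8 kN; interior l_c = 33, r_n = 190.1 kN; R_n = 195.8 + 2·190.1 = 576 kN → 432 kN.
Block shear: A_gv = 1860, A_nv = 1140, A_nt = 216 mm²; R_n = min(0.6F_uA_nv, 0.6F_yA_gv) + U_bs·F_u·A_nt = 360 kN → 270 kN.
Block shear governs: 270 kN.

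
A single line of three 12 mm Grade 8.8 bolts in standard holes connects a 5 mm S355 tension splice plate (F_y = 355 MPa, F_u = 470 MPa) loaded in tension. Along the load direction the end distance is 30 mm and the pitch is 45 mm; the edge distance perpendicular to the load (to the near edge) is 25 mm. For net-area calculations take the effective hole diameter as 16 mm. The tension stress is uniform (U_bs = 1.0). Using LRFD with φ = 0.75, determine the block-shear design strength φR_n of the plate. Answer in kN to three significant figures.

Shear plane L_v = 30 + 2·45 = 120 mm; A_gv = 120 × 5 = 600 mm².
A_nv = (120 − 2.5·16) × 5 = 400 mm².
A_nt = (25 − 0.5·16) × 5 = 85 mm².
0.6 F_u A_nv = 112.8 kN; 0.6 F_y A_gv = 127.8 kN → shear rupture governs the shear term.
R_n = 112.8 + 1.0 × 470 × 85 / 1000 = 152.8 kN.
Design strength φR_n = 0.75 × 152.8 = 115 kN.

115 kN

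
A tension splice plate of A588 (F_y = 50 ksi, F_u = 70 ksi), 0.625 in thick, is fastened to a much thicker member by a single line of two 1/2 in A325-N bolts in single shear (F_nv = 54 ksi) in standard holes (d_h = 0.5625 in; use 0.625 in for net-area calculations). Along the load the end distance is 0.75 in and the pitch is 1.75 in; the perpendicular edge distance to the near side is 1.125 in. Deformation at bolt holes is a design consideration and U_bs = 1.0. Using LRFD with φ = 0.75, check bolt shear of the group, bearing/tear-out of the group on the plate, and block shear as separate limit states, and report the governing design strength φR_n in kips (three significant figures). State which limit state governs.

15.9 kips (bolt shear governs)

Bolt shear: A_b = π·0.5²/4 = 0.1963 in²; R_n = 54 × 0.1963 × 2 × 1 = 21.21 kips → 0.75 × 21.21 = 15.9 kips.
Bearing: edge l_c = 0.4688, r_n = 24.61 kips; interior l_c = 1.188, r_n = 52.5 kips; R_n = 24.61 + 1·52.5 = 77.11 kips → 57.8 kips.
Block shear: A_gv = 1.562, A_nv = 0.9766, A_nt = 0.5078 in²; R_n = min(0.6F_uA_nv, 0.6F_yA_gv) + U_bs·F_u·A_nt = 76.56 kips → 57.4 kips.
Bolt shear governs: 15.9 kips.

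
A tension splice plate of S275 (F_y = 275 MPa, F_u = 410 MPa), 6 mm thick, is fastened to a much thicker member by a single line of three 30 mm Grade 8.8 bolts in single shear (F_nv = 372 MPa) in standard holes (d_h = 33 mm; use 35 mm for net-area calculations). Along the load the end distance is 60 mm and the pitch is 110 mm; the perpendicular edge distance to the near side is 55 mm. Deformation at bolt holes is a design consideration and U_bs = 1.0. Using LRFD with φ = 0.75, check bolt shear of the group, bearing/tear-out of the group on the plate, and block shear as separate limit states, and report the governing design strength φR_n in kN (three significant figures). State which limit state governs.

277 kN (block shear governs)

Bolt shear: A_b = π·30²/4 = 706.9 mm²; R_n = 372 × 706.9 × 3 × 1 / 1000 = 788.9 kN → 0.75 × 788.9 = 592 kN.
Bearing: edge l_c = 43.5, r_n = 128.4 kN; interior l_c = 77, r_n = 177.1 kN; R_n = 128.4 + 2·177.1 = 482.7 kN → 362 kN.
Block shear: A_gv = 1680, A_nv = 1155, A_nt = 225 mm²; R_n = min(0.6F_uA_nv, 0.6F_yA_gv) + U_bs·F_u·A_nt = 369.4 kN → 277 kN.
Block shear governs: 277 kN.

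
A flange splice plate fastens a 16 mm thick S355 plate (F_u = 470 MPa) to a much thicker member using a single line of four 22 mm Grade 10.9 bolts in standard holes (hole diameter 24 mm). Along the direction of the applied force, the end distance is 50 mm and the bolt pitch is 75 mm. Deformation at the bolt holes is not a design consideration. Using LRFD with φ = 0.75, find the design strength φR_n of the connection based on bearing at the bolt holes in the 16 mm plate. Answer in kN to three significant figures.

1440 kN

Per bolt r_n = 1.5 l_c t F_u ≤ 3.0 d t F_u; upper limit = 3.0 × 22 × 16 × 470 / 1000 = 496.3 kN.
Edge bolt: l_c = 50 − 24/2 = 38 mm → 1.5 × 38 × 16 × 470 / 1000 = 428.6 → r_n = 428.6 kN.
Interior bolts: l_c = 75 − 24 = 51 mm → 1.5 × 51 × 16 × 470 / 1000 = 575.3 → r_n = 496.3 kN.
R_n = 1 × 428.6 + 3 × 496.3 = 1918 kN.
Design strength φR_n = 0.75 × 1918 = 1440 kN.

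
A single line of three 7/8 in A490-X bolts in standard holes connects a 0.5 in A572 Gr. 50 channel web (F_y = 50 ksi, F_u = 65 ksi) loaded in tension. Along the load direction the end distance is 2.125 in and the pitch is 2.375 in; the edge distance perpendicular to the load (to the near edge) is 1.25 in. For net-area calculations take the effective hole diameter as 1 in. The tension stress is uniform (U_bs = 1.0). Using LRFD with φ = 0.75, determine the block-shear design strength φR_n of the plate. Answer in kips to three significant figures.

82.3 kips

Shear plane L_v = 2.125 + 2·2.375 = 6.875 in; A_gv = 6.875 × 0.5 = 3.438 in².
A_nv = (6.875 − 2.5·1) × 0.5 = 2.188 in².
A_nt = (1.25 − 0.5·1) × 0.5 = 0.375 in².
0.6 F_u A_nv = 85.31 kips; 0.6 F_y A_gv = 103.1 kips → shear rupture governs the shear term.
R_n = 85.31 + 1.0 × 65 × 0.375 = 109.7 kips.
Design strength φR_n = 0.75 × 109.7 = 82.3 kips.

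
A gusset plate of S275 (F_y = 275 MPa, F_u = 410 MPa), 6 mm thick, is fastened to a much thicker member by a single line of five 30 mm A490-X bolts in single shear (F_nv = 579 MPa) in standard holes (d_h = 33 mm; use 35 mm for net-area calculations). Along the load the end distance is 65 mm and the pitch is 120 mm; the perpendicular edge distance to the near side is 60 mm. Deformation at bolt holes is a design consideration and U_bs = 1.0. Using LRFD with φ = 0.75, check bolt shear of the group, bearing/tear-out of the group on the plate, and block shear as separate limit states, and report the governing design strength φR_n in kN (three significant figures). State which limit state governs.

Bolt shear: A_b = π·30²/4 = 706.9 mm²; R_n = 579 × 706.9 × 5 × 1 / 1000 = 2046 kN → 0.75 × 2046 = 1530 kN.
Bearing: edge l_c = 48.5, r_n = 143.2 kN; interior l_c = 87, r_n = 177.1 kN; R_n = 143.2 + 4·177.1 = 851.7 kN → 639 kN.
Block shear: A_gv = 3270, A_nv = 2325, A_nt = 255 mm²; R_n = min(0.6F_uA_nv, 0.6F_yA_gv) + U_bs·F_u·A_nt = 644.1 kN → 483 kN.
Block shear governs: 483 kN.

483 kN (block shear governs)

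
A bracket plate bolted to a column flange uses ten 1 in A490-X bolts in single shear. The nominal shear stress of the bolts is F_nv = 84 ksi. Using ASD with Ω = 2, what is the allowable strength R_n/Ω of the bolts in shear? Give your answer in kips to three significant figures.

A_b = π × 1² / 4 = 0.7854 in².
R_n = F_nv · A_b · n · n_s = 84 × 0.7854 × 10 × 1 = 659.7 kips.
Allowable strength R_n/Ω = 659.7 / 2 = 330 kips.

330 kips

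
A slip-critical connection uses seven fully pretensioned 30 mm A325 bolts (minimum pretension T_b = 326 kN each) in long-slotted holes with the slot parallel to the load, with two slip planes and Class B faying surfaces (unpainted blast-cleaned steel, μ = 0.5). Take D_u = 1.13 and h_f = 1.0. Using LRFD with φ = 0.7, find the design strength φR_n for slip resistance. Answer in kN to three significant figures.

R_n = μ · D_u · h_f · T_b · n_s · n_b = 0.5 × 1.13 × 1.0 × 326 × 2 × 7 = 2579 kN.
Design strength φR_n = 0.7 × 2579 = 1810 kN.

1810 kN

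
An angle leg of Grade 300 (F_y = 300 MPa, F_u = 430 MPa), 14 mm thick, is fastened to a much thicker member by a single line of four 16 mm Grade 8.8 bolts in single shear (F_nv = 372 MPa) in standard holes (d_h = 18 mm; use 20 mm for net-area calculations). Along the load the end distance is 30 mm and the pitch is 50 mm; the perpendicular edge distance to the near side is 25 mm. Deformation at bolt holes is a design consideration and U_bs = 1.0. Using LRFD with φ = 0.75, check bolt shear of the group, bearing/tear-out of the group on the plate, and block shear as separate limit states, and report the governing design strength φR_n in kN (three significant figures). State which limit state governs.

224 kN (bolt shear governs)

Bolt shear: A_b = π·16²/4 = 201.1 mm²; R_n = 372 × 201.1 × 4 × 1 / 1000 = 299.2 kN → 0.75 × 299.2 = 224 kN.
Bearing: edge l_c = 21, r_n = 151.7 kN; interior l_c = 32, r_n = 231.2 kN; R_n = 151.7 + 3·231.2 = 845.2 kN → 634 kN.
Block shear: A_gv = 2520, A_nv = 1540, A_nt = 210 mm²; R_n = min(0.6F_uA_nv, 0.6F_yA_gv) + U_bs·F_u·A_nt = 487.6 kN → 366 kN.
Bolt shear governs: 224 kN.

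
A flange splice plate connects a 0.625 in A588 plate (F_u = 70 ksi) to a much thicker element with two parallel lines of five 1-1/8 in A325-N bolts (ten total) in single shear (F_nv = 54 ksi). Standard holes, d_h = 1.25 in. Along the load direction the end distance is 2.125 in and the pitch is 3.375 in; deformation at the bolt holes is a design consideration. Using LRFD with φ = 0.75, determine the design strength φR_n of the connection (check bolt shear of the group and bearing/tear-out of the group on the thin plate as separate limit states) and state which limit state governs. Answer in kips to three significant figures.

Bolt shear: A_b = π·1.125²/4 = 0.994 in²; R_n = 54 × 0.994 × 10 × 1 = 536.8 kips → 0.75 × 536.8 = 403 kips.
Bearing (1.2 l_c t F_u ≤ 2.4 d t F_u): upper limit = 2.4·1.125·0.625·70 = 118.1 kips.
  Edge l_c = 2.125 − 1.25/2 = 1.5 → r_n = 78.75 kips; interior l_c = 3.375 − 1.25 = 2.125 → r_n = 111.6 kips.
  R_n,bearing = 2·78.75 + 8·111.6 = 1050 kips → 0.75 × 1050 = 788 kips.
Bolt shear governs: 403 kips.

403 kips (bolt shear governs)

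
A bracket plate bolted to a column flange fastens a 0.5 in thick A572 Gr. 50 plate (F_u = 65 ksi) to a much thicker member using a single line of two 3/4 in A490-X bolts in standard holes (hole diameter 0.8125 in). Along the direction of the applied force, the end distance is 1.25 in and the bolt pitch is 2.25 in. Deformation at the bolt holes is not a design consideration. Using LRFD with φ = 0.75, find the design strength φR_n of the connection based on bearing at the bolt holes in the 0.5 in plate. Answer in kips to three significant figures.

Per bolt r_n = 1.5 l_c t F_u ≤ 3.0 d t F_u; upper limit = 3.0 × 0.75 × 0.5 × 65 = 73.12 kips.
Edge bolt: l_c = 1.25 − 0.8125/2 = 0.8438 in → 1.5 × 0.8438 × 0.5 × 65 = 41.13 → r_n = 41.13 kips.
Interior bolts: l_c = 2.25 − 0.8125 = 1.438 in → 1.5 × 1.438 × 0.5 × 65 = 70.08 → r_n = 70.08 kips.
R_n = 1 × 41.13 + 1 × 70.08 = 111.2 kips.
Design strength φR_n = 0.75 × 111.2 = 83.4 kips.

83.4 kips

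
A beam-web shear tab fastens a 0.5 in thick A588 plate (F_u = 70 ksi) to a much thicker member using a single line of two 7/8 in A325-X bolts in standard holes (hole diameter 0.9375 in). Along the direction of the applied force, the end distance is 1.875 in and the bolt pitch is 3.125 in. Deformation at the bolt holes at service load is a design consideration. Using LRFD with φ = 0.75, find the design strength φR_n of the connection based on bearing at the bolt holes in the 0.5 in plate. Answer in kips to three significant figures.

Per bolt r_n = 1.2 l_c t F_u ≤ 2.4 d t F_u; upper limit = 2.4 × 0.875 × 0.5 × 70 = 73.5 kips.
Edge bolt: l_c = 1.875 − 0.9375/2 = 1.406 in → 1.2 × 1.406 × 0.5 × 70 = 59.06 → r_n = 59.06 kips.
Interior bolts: l_c = 3.125 − 0.9375 = 2.188 in → 1.2 × 2.188 × 0.5 × 70 = 91.88 → r_n = 73.5 kips.
R_n = 1 × 59.06 + 1 × 73.5 = 132.6 kips.
Design strength φR_n = 0.75 × 132.6 = 99.4 kips.

99.4 kips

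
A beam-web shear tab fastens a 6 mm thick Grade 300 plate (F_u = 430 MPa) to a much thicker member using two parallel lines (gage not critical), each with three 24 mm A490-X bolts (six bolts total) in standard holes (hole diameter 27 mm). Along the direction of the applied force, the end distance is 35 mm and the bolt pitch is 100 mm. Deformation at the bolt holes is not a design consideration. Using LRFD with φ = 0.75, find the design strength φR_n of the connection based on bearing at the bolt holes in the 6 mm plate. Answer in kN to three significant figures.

Per bolt r_n = 1.5 l_c t F_u ≤ 3.0 d t F_u; upper limit = 3.0 × 24 × 6 × 430 / 1000 = 185.8 kN.
Edge bolt: l_c = 35 − 27/2 = 21.5 mm → 1.5 × 21.5 × 6 × 430 / 1000 = 83.2 → r_n = 83.2 kN.
Interior bolts: l_c = 100 − 27 = 73 mm → 1.5 × 73 × 6 × 430 / 1000 = 282.5 → r_n = 185.8 kN.
R_n = 2 × 83.2 + 4 × 185.8 = 909.4 kN.
Design strength φR_n = 0.75 × 909.4 = 682 kN.

682 kN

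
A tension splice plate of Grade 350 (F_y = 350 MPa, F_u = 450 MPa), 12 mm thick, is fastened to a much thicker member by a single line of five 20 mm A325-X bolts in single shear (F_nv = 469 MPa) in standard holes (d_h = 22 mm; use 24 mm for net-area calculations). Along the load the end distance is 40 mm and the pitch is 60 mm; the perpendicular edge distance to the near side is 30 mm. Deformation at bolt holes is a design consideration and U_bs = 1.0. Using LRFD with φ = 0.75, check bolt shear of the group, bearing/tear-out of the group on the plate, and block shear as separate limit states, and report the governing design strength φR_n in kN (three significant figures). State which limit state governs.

Bolt shear: A_b = π·20²/4 = 314.2 mm²; R_n = 469 × 314.2 × 5 × 1 / 1000 = 736.7 kN → 0.75 × 736.7 = 553 kN.
Bearing: edge l_c = 29, r_n = 187.9 kN; interior l_c = 38, r_n = 246.2 kN; R_n = 187.9 + 4·246.2 = 1173 kN → 880 kN.
Block shear: A_gv = 3360, A_nv = 2064, A_nt = 216 mm²; R_n = min(0.6F_uA_nv, 0.6F_yA_gv) + U_bs·F_u·A_nt = 654.5 kN → 491 kN.
Block shear governs: 491 kN.

491 kN (block shear governs)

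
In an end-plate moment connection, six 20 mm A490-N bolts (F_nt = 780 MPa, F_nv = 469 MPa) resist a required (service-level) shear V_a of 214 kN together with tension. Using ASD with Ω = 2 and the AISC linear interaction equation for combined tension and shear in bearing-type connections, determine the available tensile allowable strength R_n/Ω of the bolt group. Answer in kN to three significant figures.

A_b = π·20²/4 = 314.2 mm²; f_rv = 214 × 1000 / (6 × 314.2) = 113.5 MPa.
F'_nt = 1.3 F_nt − (Ω F_nt / F_nv) f_rv = 1.3·780 − (2·780/469)·113.5 = 636.4 MPa, capped at F_nt → F'_nt = 636.4 MPa.
R_n = F'_nt · A_b · n = 636.4 × 314.2 × 6 / 1000 = 1200 kN.
Allowable strength R_n/Ω = 1200 / 2 = 600 kN.

600 kN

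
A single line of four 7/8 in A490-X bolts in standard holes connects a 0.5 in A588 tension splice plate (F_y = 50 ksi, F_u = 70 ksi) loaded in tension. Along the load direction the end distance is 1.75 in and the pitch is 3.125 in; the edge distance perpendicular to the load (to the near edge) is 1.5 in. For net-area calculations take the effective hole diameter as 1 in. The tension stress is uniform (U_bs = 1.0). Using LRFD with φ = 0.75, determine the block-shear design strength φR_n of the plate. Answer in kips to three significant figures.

Shear plane L_v = 1.75 + 3·3.125 = 11.12 in; A_gv = 11.12 × 0.5 = 5.562 in².
A_nv = (11.12 − 3.5·1) × 0.5 = 3.812 in².
A_nt = (1.5 − 0.5·1) × 0.5 = 0.5 in².
0.6 F_u A_nv = 160.1 kips; 0.6 F_y A_gv = 166.9 kips → shear rupture governs the shear term.
R_n = 160.1 + 1.0 × 70 × 0.5 = 195.1 kips.
Design strength φR_n = 0.75 × 195.1 = 146 kips.

146 kips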